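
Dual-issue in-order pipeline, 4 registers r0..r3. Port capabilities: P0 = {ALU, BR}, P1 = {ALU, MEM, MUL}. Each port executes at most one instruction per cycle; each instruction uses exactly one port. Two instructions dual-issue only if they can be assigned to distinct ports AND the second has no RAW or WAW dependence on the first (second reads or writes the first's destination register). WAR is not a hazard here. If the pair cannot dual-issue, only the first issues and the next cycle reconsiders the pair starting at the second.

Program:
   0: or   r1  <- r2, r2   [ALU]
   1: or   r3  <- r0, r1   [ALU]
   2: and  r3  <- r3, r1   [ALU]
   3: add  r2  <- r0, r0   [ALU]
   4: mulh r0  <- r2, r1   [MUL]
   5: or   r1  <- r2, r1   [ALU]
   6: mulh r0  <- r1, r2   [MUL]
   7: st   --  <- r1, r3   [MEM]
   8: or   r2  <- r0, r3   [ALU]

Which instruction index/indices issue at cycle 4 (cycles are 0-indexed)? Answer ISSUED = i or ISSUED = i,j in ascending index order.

#0 head=0: or i0 RAW r1
#1 head=1: or i1 RAW+WAW r3
#2 head=2: and/add i2/i3 2-wide
#3 head=4: mulh/or i4/i5 2-wide
#4 head=6: mulh i6 no-port MUL/MEM
#5 head=7: st/or i7/i8 2-wide

ISSUED = 6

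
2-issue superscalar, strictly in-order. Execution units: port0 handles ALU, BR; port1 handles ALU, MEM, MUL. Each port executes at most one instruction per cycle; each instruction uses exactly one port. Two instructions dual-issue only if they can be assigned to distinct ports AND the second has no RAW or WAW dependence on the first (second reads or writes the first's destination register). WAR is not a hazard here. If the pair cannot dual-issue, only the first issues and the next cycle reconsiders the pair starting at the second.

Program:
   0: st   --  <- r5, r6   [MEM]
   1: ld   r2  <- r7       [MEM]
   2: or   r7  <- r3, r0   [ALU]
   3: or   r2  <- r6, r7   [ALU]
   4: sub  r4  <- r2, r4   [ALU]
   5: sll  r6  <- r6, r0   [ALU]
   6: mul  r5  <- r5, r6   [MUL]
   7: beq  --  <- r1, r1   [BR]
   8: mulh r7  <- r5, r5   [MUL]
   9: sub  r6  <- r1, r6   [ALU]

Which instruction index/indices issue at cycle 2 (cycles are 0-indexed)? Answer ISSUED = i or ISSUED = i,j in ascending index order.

ISSUED = 3

  cy0 -> i0 (st.MEM) no-port MEM/MEM
  cy1 -> i1+i2 (ld.MEM;or.ALU) dual
  cy2 -> i3 (or.ALU) RAW r2
  cy3 -> i4+i5 (sub.ALU;sll.ALU) dual
  cy4 -> i6+i7 (mul.MUL;beq.BR) dual
  cy5 -> i8+i9 (mulh.MUL;sub.ALU) dual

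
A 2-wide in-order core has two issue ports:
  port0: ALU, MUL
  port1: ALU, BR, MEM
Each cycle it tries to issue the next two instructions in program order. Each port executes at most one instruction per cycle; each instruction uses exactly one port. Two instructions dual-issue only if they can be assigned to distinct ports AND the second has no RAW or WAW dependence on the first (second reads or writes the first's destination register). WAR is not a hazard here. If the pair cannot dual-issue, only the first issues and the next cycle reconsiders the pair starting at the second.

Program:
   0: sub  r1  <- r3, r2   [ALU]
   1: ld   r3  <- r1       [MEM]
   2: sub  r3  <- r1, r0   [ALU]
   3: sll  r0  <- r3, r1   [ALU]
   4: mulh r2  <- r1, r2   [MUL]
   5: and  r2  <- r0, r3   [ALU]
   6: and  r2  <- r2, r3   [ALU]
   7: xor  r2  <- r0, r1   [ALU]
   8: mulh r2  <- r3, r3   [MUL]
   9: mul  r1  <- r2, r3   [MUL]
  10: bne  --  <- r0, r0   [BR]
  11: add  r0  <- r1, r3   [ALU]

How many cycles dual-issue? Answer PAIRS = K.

PAIRS = 2

[0] i0  sub.ALU  -- RAW r1
[1] i1  ld.MEM  -- WAW r3
[2] i2  sub.ALU  -- RAW r3
[3] i3,i4  sll.ALU;mulh.MUL  -- 2-wide
[4] i5  and.ALU  -- RAW+WAW r2
[5] i6  and.ALU  -- WAW r2
[6] i7  xor.ALU  -- WAW r2
[7] i8  mulh.MUL  -- no-port MUL/MUL
[8] i9,i10  mul.MUL;bne.BR  -- 2-wide
[9] i11  add.ALU  -- tail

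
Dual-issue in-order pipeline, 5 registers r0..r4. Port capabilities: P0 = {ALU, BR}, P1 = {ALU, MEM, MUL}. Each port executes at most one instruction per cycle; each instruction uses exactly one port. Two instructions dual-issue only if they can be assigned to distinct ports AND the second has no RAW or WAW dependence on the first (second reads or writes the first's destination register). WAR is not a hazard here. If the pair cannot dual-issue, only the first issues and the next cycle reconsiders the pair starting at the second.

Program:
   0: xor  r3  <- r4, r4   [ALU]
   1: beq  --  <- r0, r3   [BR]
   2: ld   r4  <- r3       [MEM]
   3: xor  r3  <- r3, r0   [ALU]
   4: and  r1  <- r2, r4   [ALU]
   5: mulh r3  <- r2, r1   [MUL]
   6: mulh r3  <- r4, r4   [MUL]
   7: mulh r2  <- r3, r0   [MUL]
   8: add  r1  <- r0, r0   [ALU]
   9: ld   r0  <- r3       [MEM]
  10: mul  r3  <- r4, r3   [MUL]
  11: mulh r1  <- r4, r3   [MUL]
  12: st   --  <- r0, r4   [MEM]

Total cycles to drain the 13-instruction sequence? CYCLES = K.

CYCLES = 10

c0: i0 xor.ALU  RAW r3
c1: i1&i2 beq.BR;ld.MEM  2-wide
c2: i3&i4 xor.ALU;and.ALU  2-wide
c3: i5 mulh.MUL  no-port MUL/MUL
c4: i6 mulh.MUL  no-port MUL/MUL
c5: i7&i8 mulh.MUL;add.ALU  2-wide
c6: i9 ld.MEM  no-port MEM/MUL
c7: i10 mul.MUL  no-port MUL/MUL
c8: i11 mulh.MUL  no-port MUL/MEM
c9: i12 st.MEM  tail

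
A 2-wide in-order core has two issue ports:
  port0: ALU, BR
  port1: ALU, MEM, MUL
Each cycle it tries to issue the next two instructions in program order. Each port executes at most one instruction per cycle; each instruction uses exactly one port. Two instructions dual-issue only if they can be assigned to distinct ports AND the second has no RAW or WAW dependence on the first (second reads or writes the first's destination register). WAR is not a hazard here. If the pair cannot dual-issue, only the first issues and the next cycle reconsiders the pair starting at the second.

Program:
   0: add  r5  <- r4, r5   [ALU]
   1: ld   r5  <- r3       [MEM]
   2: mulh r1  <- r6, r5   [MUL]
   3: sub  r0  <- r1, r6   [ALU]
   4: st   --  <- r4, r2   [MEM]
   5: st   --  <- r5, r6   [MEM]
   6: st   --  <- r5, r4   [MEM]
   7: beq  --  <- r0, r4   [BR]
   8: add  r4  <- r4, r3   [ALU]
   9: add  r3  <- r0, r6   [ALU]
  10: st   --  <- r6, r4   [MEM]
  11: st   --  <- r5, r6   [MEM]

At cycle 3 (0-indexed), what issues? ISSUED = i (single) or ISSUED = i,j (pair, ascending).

t=0 i0:add ; WAW r5
t=1 i1:ld ; no-port MEM/MUL
t=2 i2:mulh ; RAW r1
t=3 i3+i4:sub st ; 2-wide
t=4 i5:st ; no-port MEM/MEM
t=5 i6+i7:st beq ; 2-wide
t=6 i8+i9:add add ; 2-wide
t=7 i10:st ; no-port MEM/MEM
t=8 i11:st ; tail

ISSUED = 3,4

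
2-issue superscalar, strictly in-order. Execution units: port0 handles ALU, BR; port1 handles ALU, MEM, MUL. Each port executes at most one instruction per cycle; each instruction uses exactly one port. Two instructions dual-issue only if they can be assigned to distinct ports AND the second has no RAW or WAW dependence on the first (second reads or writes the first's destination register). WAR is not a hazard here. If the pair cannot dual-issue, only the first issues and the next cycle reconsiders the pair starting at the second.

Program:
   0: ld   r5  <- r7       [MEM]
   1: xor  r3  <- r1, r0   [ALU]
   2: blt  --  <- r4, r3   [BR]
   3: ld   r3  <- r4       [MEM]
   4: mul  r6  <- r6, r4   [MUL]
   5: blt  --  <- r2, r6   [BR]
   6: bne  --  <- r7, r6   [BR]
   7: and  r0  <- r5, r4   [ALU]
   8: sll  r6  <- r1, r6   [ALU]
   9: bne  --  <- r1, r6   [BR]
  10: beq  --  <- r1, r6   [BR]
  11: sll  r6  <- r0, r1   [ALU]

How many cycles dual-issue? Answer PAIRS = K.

PAIRS = 4

0. ld.MEM/xor.ALU @i0,i1  | 2-wide
1. blt.BR/ld.MEM @i2,i3  | 2-wide
2. mul.MUL @i4  | RAW r6
3. blt.BR @i5  | no-port BR/BR
4. bne.BR/and.ALU @i6,i7  | 2-wide
5. sll.ALU @i8  | RAW r6
6. bne.BR @i9  | no-port BR/BR
7. beq.BR/sll.ALU @i10,i11  | 2-wide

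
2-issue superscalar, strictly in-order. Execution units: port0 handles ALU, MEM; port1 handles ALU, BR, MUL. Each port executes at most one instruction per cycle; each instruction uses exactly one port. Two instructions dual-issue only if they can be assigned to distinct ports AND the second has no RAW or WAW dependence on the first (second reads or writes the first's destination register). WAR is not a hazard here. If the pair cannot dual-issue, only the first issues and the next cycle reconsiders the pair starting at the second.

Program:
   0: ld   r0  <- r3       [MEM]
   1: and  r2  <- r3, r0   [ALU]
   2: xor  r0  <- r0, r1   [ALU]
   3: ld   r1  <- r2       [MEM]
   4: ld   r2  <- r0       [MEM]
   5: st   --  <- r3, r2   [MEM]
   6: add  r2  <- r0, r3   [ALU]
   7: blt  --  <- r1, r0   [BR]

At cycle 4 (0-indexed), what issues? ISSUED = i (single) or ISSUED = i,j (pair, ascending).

ISSUED = 5,6

c0: i0 ld  RAW r0
c1: i1/i2 and/xor  pair
c2: i3 ld  no-port MEM/MEM
c3: i4 ld  no-port MEM/MEM
c4: i5/i6 st/add  pair
c5: i7 blt  tail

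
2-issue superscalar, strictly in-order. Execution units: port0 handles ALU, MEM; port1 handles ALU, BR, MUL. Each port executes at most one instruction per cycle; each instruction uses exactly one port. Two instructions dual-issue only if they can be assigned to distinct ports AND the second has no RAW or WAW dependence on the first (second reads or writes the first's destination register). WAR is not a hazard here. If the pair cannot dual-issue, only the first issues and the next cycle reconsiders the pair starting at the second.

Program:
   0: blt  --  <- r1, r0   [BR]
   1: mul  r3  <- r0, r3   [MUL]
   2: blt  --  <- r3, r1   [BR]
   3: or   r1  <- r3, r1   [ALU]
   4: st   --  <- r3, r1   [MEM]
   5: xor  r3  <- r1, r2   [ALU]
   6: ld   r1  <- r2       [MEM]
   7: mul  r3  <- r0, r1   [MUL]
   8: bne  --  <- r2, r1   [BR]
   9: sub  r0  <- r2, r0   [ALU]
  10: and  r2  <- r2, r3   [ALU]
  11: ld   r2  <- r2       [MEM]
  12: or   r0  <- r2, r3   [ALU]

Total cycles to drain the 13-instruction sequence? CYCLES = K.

  cy0 -> i0 (blt.BR) no-port BR/MUL
  cy1 -> i1 (mul.MUL) no-port MUL/BR
  cy2 -> i2/i3 (blt.BR/or.ALU) dual
  cy3 -> i4/i5 (st.MEM/xor.ALU) dual
  cy4 -> i6 (ld.MEM) RAW r1
  cy5 -> i7 (mul.MUL) no-port MUL/BR
  cy6 -> i8/i9 (bne.BR/sub.ALU) dual
  cy7 -> i10 (and.ALU) RAW+WAW r2
  cy8 -> i11 (ld.MEM) RAW r2
  cy9 -> i12 (or.ALU) tail

CYCLES = 10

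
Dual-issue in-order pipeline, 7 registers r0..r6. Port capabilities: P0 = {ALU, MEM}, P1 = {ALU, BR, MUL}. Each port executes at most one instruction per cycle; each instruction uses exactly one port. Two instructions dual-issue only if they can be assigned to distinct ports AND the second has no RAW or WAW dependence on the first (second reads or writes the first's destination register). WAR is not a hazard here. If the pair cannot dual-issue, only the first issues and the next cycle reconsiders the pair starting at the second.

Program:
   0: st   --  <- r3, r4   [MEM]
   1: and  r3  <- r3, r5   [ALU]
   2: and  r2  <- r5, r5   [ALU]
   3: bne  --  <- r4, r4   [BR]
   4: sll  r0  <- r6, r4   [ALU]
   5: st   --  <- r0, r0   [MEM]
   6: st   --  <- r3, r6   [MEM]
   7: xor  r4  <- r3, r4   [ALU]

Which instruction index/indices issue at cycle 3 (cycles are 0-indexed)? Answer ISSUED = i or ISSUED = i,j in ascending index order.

t=0 i0+i1:st;and ; 2-wide
t=1 i2+i3:and;bne ; 2-wide
t=2 i4:sll ; RAW r0
t=3 i5:st ; no-port MEM/MEM
t=4 i6+i7:st;xor ; 2-wide

ISSUED = 5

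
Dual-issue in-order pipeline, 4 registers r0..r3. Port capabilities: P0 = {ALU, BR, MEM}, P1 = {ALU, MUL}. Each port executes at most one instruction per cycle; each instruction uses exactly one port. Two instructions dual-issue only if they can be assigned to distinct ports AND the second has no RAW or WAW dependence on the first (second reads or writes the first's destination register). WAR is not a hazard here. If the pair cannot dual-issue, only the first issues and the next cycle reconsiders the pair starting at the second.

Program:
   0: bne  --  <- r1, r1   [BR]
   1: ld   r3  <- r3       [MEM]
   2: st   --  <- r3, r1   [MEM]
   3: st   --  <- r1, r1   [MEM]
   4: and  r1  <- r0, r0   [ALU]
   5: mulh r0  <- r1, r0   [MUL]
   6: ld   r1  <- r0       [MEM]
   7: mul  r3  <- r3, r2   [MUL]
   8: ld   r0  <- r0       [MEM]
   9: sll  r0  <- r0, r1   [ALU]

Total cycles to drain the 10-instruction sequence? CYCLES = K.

CYCLES = 8

[0] i0  bne.BR  -- no-port BR/MEM
[1] i1  ld.MEM  -- no-port MEM/MEM
[2] i2  st.MEM  -- no-port MEM/MEM
[3] i3,i4  st.MEM;and.ALU  -- dual
[4] i5  mulh.MUL  -- RAW r0
[5] i6,i7  ld.MEM;mul.MUL  -- dual
[6] i8  ld.MEM  -- RAW+WAW r0
[7] i9  sll.ALU  -- tail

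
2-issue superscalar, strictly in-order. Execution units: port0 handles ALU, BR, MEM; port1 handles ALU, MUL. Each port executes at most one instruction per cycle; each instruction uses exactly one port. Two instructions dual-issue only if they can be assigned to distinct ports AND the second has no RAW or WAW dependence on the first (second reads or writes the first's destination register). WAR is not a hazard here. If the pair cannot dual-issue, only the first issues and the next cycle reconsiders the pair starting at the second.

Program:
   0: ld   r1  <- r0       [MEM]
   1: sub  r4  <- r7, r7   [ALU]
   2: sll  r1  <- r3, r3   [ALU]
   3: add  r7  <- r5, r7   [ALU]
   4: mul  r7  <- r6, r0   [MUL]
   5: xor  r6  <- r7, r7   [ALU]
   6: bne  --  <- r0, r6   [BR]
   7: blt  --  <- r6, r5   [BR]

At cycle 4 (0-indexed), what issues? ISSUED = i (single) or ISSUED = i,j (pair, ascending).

#0 head=0: ld/sub i0,i1 2-wide
#1 head=2: sll/add i2,i3 2-wide
#2 head=4: mul i4 RAW r7
#3 head=5: xor i5 RAW r6
#4 head=6: bne i6 no-port BR/BR
#5 head=7: blt i7 tail

ISSUED = 6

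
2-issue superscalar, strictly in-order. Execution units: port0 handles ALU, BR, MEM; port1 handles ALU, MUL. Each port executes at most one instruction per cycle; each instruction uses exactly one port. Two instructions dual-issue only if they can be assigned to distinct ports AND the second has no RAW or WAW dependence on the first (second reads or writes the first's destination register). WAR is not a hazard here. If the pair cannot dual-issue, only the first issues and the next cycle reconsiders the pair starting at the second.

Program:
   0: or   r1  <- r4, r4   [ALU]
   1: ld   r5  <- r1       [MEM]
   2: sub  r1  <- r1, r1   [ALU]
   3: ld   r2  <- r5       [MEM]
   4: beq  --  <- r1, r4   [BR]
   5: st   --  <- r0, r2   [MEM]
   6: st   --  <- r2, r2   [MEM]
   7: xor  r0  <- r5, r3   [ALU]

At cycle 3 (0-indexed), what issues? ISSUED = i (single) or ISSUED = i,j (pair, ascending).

c0: i0 or.ALU  RAW r1
c1: i1&i2 ld.MEM sub.ALU  pair
c2: i3 ld.MEM  no-port MEM/BR
c3: i4 beq.BR  no-port BR/MEM
c4: i5 st.MEM  no-port MEM/MEM
c5: i6&i7 st.MEM xor.ALU  pair

ISSUED = 4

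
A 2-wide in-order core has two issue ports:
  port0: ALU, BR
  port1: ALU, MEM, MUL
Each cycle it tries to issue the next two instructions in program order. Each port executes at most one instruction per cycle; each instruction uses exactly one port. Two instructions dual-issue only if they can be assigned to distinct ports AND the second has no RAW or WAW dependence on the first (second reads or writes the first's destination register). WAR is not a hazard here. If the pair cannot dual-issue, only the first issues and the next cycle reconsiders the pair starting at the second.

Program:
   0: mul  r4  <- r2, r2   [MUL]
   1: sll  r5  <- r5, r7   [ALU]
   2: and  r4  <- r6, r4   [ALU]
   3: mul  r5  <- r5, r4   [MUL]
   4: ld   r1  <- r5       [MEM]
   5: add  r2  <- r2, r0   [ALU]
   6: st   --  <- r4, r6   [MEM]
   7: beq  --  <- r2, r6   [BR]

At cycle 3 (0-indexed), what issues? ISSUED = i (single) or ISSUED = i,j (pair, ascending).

#0 head=0: mul.MUL/sll.ALU i0,i1 2-wide
#1 head=2: and.ALU i2 RAW r4
#2 head=3: mul.MUL i3 no-port MUL/MEM
#3 head=4: ld.MEM/add.ALU i4,i5 2-wide
#4 head=6: st.MEM/beq.BR i6,i7 2-wide

ISSUED = 4,5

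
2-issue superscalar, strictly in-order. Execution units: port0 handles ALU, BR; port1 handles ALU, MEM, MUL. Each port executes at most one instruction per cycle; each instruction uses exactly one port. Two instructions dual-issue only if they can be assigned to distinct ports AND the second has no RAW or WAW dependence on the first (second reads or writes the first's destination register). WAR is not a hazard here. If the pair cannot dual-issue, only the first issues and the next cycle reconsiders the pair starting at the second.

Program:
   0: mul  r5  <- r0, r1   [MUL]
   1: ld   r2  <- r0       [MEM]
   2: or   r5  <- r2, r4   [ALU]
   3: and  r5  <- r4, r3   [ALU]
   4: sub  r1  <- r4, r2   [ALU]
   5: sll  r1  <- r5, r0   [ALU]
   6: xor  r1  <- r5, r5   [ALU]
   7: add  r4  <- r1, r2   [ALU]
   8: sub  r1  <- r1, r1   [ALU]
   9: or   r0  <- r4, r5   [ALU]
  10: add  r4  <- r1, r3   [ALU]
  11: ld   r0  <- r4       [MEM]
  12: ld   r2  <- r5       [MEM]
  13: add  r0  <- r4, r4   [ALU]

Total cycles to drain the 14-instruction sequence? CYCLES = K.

0. mul @i0  | no-port MUL/MEM
1. ld @i1  | RAW r2
2. or @i2  | WAW r5
3. and+sub @i3&i4  | dual
4. sll @i5  | WAW r1
5. xor @i6  | RAW r1
6. add+sub @i7&i8  | dual
7. or+add @i9&i10  | dual
8. ld @i11  | no-port MEM/MEM
9. ld+add @i12&i13  | dual

CYCLES = 10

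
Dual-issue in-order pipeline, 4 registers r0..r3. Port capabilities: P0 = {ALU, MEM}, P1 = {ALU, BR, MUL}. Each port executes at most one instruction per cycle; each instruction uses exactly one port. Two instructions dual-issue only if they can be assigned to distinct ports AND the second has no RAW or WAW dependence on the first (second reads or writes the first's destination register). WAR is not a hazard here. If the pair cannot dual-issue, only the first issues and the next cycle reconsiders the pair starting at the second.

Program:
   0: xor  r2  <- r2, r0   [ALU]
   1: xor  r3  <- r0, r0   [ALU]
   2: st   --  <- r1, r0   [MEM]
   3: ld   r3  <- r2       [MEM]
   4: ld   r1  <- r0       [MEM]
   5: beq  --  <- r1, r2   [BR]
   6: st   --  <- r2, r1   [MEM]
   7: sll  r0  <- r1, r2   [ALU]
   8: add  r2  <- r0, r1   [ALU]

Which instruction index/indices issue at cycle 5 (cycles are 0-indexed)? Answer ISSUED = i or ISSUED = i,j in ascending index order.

[0] i0,i1  xor+xor  -- pair
[1] i2  st  -- no-port MEM/MEM
[2] i3  ld  -- no-port MEM/MEM
[3] i4  ld  -- RAW r1
[4] i5,i6  beq+st  -- pair
[5] i7  sll  -- RAW r0
[6] i8  add  -- tail

ISSUED = 7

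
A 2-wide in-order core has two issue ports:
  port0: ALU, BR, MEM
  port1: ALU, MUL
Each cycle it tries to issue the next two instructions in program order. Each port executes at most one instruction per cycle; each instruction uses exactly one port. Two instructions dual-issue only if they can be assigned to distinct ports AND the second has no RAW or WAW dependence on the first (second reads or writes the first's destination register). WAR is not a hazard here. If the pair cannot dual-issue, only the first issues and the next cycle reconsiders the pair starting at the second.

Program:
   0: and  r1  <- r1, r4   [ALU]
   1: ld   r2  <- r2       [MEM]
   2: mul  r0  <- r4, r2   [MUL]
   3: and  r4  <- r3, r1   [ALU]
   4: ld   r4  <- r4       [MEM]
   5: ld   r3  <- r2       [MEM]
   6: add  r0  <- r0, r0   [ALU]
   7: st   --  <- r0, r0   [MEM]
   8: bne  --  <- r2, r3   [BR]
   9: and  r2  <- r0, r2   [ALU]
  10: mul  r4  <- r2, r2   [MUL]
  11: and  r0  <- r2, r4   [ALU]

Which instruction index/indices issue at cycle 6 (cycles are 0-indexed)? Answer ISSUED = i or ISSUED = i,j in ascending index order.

c0: i0/i1 and+ld  dual
c1: i2/i3 mul+and  dual
c2: i4 ld  no-port MEM/MEM
c3: i5/i6 ld+add  dual
c4: i7 st  no-port MEM/BR
c5: i8/i9 bne+and  dual
c6: i10 mul  RAW r4
c7: i11 and  tail

ISSUED = 10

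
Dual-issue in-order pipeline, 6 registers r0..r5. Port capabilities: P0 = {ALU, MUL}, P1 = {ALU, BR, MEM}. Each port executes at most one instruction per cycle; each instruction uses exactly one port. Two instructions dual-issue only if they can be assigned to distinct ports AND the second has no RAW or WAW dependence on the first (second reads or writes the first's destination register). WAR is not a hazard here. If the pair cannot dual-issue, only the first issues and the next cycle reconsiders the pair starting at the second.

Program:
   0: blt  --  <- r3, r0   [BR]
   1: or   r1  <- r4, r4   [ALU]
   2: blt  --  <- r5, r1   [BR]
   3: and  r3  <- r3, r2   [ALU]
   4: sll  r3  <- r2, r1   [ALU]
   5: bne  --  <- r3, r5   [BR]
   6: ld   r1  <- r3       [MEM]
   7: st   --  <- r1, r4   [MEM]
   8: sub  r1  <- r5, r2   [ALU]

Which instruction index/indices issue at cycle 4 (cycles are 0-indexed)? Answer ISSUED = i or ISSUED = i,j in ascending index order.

#0 head=0: blt/or i0,i1 pair
#1 head=2: blt/and i2,i3 pair
#2 head=4: sll i4 RAW r3
#3 head=5: bne i5 no-port BR/MEM
#4 head=6: ld i6 no-port MEM/MEM
#5 head=7: st/sub i7,i8 pair

ISSUED = 6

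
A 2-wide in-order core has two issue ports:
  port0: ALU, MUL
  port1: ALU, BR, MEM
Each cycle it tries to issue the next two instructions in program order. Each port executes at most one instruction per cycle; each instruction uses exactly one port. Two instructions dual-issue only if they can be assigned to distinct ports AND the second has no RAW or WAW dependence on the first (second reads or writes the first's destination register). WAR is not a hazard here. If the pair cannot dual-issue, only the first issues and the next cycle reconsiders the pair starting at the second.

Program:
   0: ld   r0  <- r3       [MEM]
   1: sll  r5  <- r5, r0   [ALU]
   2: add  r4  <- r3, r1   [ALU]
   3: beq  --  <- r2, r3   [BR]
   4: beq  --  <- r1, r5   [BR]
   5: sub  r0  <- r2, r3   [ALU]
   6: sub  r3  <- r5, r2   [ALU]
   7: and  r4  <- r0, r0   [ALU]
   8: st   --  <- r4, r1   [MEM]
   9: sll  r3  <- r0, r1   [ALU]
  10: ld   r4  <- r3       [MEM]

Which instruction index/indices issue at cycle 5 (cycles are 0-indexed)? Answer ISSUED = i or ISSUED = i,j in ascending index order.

ISSUED = 8,9

#0 head=0: ld.MEM i0 RAW r0
#1 head=1: sll.ALU add.ALU i1/i2 2-wide
#2 head=3: beq.BR i3 no-port BR/BR
#3 head=4: beq.BR sub.ALU i4/i5 2-wide
#4 head=6: sub.ALU and.ALU i6/i7 2-wide
#5 head=8: st.MEM sll.ALU i8/i9 2-wide
#6 head=10: ld.MEM i10 tail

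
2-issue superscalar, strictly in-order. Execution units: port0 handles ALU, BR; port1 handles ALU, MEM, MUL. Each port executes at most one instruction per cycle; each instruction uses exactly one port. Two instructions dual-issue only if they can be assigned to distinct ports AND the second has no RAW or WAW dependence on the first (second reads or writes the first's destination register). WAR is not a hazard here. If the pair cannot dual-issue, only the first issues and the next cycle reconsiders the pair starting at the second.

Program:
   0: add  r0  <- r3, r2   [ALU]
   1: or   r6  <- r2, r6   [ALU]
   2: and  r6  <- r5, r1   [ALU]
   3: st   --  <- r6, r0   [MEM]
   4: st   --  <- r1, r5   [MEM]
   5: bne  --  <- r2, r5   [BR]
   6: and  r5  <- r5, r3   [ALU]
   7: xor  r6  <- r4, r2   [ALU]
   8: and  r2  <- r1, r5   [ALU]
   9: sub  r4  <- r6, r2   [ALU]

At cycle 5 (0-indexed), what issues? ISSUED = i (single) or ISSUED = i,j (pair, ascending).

t=0 i0+i1:add+or ; 2-wide
t=1 i2:and ; RAW r6
t=2 i3:st ; no-port MEM/MEM
t=3 i4+i5:st+bne ; 2-wide
t=4 i6+i7:and+xor ; 2-wide
t=5 i8:and ; RAW r2
t=6 i9:sub ; tail

ISSUED = 8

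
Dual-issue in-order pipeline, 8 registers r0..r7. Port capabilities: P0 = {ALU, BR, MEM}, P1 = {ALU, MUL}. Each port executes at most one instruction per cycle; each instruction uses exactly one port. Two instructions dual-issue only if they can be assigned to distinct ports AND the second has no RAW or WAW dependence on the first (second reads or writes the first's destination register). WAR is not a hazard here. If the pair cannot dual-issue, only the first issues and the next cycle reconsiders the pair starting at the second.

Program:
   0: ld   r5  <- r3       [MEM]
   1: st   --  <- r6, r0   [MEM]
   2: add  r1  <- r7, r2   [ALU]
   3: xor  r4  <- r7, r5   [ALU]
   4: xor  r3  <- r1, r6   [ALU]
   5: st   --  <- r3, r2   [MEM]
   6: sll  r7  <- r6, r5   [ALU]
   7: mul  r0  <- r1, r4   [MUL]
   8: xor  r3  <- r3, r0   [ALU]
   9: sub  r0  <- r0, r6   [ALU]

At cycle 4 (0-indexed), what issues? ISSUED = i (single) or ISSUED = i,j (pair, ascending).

#0 head=0: ld i0 no-port MEM/MEM
#1 head=1: st+add i1/i2 pair
#2 head=3: xor+xor i3/i4 pair
#3 head=5: st+sll i5/i6 pair
#4 head=7: mul i7 RAW r0
#5 head=8: xor+sub i8/i9 pair

ISSUED = 7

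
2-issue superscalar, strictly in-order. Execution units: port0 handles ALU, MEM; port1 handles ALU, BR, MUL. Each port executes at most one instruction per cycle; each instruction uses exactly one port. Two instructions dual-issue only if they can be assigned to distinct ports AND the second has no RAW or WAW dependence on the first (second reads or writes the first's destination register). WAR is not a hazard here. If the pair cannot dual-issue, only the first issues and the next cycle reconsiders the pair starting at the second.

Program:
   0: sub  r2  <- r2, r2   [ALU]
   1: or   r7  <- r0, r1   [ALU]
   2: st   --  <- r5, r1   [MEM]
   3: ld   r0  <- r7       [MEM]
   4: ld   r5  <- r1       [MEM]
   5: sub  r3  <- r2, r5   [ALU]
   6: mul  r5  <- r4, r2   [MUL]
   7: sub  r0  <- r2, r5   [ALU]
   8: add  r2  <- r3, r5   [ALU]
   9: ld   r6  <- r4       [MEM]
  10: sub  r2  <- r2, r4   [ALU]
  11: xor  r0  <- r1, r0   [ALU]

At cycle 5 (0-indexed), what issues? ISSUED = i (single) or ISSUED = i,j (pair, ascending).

[0] i0,i1  sub/or  -- pair
[1] i2  st  -- no-port MEM/MEM
[2] i3  ld  -- no-port MEM/MEM
[3] i4  ld  -- RAW r5
[4] i5,i6  sub/mul  -- pair
[5] i7,i8  sub/add  -- pair
[6] i9,i10  ld/sub  -- pair
[7] i11  xor  -- tail

ISSUED = 7,8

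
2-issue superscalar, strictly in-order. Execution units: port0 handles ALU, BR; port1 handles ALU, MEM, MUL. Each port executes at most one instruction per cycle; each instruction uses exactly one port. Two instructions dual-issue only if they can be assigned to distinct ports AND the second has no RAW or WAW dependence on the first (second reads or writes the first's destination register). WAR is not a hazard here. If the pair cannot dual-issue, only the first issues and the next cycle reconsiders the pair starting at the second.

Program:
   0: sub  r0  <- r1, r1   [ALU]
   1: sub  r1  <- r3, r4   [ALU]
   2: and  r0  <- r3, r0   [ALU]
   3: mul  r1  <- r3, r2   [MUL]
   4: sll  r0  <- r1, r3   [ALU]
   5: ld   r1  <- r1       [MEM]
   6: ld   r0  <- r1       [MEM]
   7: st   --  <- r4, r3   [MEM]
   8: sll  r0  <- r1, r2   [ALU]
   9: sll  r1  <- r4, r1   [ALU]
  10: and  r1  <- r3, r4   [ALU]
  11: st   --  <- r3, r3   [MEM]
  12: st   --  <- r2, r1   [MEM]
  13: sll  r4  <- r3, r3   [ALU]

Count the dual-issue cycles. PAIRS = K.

PAIRS = 6

[0] i0&i1  sub sub  -- pair
[1] i2&i3  and mul  -- pair
[2] i4&i5  sll ld  -- pair
[3] i6  ld  -- no-port MEM/MEM
[4] i7&i8  st sll  -- pair
[5] i9  sll  -- WAW r1
[6] i10&i11  and st  -- pair
[7] i12&i13  st sll  -- pair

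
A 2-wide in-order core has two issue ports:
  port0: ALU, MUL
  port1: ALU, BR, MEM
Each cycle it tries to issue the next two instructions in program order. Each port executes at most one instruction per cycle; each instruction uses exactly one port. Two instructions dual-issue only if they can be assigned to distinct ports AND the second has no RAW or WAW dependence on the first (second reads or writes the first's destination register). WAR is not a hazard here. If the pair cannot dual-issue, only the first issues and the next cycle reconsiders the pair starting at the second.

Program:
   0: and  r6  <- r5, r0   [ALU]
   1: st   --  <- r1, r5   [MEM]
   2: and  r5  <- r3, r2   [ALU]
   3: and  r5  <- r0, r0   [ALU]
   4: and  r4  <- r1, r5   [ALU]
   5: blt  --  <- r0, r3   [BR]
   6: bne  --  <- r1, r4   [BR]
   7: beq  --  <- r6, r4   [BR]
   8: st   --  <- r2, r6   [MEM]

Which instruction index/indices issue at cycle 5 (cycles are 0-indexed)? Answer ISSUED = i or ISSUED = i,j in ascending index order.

t=0 i0/i1:and.ALU/st.MEM ; pair
t=1 i2:and.ALU ; WAW r5
t=2 i3:and.ALU ; RAW r5
t=3 i4/i5:and.ALU/blt.BR ; pair
t=4 i6:bne.BR ; no-port BR/BR
t=5 i7:beq.BR ; no-port BR/MEM
t=6 i8:st.MEM ; tail

ISSUED = 7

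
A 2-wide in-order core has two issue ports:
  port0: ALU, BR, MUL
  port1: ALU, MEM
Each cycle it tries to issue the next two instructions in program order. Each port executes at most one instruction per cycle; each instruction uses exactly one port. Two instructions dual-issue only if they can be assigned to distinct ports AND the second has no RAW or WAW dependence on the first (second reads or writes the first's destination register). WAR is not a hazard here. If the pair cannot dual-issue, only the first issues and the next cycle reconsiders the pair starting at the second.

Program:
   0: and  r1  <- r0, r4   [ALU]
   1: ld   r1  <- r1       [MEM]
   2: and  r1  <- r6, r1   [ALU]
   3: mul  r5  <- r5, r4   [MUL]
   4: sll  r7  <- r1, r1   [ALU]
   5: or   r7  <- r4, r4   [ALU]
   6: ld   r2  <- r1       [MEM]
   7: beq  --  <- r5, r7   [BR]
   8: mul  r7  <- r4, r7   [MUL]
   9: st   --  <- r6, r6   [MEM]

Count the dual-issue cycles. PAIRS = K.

[0] i0  and.ALU  -- RAW+WAW r1
[1] i1  ld.MEM  -- RAW+WAW r1
[2] i2&i3  and.ALU mul.MUL  -- dual
[3] i4  sll.ALU  -- WAW r7
[4] i5&i6  or.ALU ld.MEM  -- dual
[5] i7  beq.BR  -- no-port BR/MUL
[6] i8&i9  mul.MUL st.MEM  -- dual

PAIRS = 3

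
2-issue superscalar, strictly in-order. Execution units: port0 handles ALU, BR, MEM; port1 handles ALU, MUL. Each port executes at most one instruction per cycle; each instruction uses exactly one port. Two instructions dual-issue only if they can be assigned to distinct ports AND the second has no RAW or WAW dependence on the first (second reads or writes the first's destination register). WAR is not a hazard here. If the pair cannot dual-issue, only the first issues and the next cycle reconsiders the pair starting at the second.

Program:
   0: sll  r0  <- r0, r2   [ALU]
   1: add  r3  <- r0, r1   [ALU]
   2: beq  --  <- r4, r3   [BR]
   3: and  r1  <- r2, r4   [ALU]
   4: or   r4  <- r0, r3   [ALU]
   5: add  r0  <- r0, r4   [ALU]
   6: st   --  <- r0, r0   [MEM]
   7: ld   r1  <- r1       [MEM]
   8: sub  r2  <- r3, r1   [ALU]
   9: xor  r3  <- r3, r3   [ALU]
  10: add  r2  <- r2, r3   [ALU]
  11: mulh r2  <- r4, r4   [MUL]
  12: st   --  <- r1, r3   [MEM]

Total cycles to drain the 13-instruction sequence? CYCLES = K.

#0 head=0: sll.ALU i0 RAW r0
#1 head=1: add.ALU i1 RAW r3
#2 head=2: beq.BR/and.ALU i2/i3 2-wide
#3 head=4: or.ALU i4 RAW r4
#4 head=5: add.ALU i5 RAW r0
#5 head=6: st.MEM i6 no-port MEM/MEM
#6 head=7: ld.MEM i7 RAW r1
#7 head=8: sub.ALU/xor.ALU i8/i9 2-wide
#8 head=10: add.ALU i10 WAW r2
#9 head=11: mulh.MUL/st.MEM i11/i12 2-wide

CYCLES = 10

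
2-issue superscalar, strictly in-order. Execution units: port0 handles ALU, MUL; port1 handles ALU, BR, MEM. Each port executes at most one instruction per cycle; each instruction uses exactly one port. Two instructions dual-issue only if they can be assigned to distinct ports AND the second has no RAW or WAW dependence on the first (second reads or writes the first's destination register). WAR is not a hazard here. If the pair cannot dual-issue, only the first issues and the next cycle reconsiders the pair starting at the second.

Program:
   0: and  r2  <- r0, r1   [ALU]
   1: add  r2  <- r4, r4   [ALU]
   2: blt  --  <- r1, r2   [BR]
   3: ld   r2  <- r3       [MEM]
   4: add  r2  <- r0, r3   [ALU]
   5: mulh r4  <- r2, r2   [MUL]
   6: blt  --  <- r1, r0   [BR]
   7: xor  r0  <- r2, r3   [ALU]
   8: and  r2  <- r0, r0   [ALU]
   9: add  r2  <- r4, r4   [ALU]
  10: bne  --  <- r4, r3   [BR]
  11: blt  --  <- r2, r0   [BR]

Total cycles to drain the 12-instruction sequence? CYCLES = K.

CYCLES = 10

[0] i0  and  -- WAW r2
[1] i1  add  -- RAW r2
[2] i2  blt  -- no-port BR/MEM
[3] i3  ld  -- WAW r2
[4] i4  add  -- RAW r2
[5] i5&i6  mulh blt  -- dual
[6] i7  xor  -- RAW r0
[7] i8  and  -- WAW r2
[8] i9&i10  add bne  -- dual
[9] i11  blt  -- tail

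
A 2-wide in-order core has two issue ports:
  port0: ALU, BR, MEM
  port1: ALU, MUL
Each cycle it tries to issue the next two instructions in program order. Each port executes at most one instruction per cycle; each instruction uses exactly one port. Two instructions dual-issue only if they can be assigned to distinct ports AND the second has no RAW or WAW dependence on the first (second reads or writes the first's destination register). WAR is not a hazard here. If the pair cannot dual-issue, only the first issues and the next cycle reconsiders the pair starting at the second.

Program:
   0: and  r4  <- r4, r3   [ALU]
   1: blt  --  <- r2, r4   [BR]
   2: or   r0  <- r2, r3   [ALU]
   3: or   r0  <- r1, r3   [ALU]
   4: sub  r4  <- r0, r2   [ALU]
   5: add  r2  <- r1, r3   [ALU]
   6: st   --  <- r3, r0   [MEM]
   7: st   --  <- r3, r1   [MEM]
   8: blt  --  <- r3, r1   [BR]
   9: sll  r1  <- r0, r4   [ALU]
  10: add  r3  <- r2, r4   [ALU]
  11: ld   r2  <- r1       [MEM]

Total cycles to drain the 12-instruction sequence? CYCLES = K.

CYCLES = 8

t=0 i0:and.ALU ; RAW r4
t=1 i1/i2:blt.BR;or.ALU ; pair
t=2 i3:or.ALU ; RAW r0
t=3 i4/i5:sub.ALU;add.ALU ; pair
t=4 i6:st.MEM ; no-port MEM/MEM
t=5 i7:st.MEM ; no-port MEM/BR
t=6 i8/i9:blt.BR;sll.ALU ; pair
t=7 i10/i11:add.ALU;ld.MEM ; pair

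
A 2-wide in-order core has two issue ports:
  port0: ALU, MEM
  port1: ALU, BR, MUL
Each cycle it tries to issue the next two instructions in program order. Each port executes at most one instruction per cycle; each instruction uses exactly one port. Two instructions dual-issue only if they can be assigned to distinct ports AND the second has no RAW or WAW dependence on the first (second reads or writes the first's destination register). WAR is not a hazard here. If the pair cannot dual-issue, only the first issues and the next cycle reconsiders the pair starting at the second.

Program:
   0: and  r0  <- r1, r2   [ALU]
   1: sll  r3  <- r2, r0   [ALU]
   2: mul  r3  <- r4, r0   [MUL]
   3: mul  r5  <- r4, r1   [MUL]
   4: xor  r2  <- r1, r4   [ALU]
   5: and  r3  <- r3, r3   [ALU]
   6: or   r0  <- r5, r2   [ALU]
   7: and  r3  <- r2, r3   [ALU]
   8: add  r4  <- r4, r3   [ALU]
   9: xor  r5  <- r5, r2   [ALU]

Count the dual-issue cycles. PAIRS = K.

  cy0 -> i0 (and.ALU) RAW r0
  cy1 -> i1 (sll.ALU) WAW r3
  cy2 -> i2 (mul.MUL) no-port MUL/MUL
  cy3 -> i3&i4 (mul.MUL xor.ALU) pair
  cy4 -> i5&i6 (and.ALU or.ALU) pair
  cy5 -> i7 (and.ALU) RAW r3
  cy6 -> i8&i9 (add.ALU xor.ALU) pair

PAIRS = 3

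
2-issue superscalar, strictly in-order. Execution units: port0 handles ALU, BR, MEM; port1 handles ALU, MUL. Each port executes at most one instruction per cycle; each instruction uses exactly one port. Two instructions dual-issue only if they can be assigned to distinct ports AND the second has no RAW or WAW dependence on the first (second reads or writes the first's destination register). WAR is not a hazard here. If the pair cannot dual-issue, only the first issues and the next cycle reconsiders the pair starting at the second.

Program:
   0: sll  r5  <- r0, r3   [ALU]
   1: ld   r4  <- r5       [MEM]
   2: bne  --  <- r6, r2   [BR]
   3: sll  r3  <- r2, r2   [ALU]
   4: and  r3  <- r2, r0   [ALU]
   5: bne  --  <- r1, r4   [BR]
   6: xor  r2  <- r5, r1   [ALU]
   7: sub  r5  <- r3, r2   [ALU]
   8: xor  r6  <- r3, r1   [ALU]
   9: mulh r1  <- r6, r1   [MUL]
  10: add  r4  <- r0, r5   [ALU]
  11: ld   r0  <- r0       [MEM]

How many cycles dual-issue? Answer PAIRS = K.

PAIRS = 4

c0: i0 sll  RAW r5
c1: i1 ld  no-port MEM/BR
c2: i2/i3 bne+sll  pair
c3: i4/i5 and+bne  pair
c4: i6 xor  RAW r2
c5: i7/i8 sub+xor  pair
c6: i9/i10 mulh+add  pair
c7: i11 ld  tail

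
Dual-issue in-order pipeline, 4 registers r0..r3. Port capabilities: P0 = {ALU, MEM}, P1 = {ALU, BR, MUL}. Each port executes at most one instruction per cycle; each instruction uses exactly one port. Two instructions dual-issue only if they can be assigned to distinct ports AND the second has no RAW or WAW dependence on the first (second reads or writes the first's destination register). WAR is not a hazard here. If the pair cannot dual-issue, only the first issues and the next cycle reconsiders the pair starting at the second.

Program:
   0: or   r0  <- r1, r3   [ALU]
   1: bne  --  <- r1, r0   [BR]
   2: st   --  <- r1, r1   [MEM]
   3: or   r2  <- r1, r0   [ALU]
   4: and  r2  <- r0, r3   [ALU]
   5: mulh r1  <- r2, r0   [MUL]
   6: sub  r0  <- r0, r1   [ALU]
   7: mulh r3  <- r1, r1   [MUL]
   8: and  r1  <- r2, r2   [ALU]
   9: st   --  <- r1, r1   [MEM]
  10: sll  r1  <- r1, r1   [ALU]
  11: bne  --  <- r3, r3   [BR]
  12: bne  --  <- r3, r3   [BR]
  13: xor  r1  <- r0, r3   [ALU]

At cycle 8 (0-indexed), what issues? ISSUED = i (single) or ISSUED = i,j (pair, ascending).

ISSUED = 11

  cy0 -> i0 (or.ALU) RAW r0
  cy1 -> i1+i2 (bne.BR st.MEM) pair
  cy2 -> i3 (or.ALU) WAW r2
  cy3 -> i4 (and.ALU) RAW r2
  cy4 -> i5 (mulh.MUL) RAW r1
  cy5 -> i6+i7 (sub.ALU mulh.MUL) pair
  cy6 -> i8 (and.ALU) RAW r1
  cy7 -> i9+i10 (st.MEM sll.ALU) pair
  cy8 -> i11 (bne.BR) no-port BR/BR
  cy9 -> i12+i13 (bne.BR xor.ALU) pair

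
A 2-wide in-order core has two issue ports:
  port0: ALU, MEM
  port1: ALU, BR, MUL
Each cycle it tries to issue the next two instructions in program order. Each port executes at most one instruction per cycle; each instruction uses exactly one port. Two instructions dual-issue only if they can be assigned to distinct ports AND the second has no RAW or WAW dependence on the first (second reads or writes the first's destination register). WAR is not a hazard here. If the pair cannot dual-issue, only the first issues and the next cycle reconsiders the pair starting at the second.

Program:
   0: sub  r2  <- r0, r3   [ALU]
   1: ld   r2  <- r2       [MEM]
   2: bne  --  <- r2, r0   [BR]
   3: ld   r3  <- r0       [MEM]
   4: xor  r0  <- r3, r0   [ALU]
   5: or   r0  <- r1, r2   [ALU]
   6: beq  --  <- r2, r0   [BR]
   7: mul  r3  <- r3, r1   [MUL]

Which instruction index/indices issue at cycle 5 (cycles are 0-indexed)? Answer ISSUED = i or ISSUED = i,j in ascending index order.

ISSUED = 6

c0: i0 sub  RAW+WAW r2
c1: i1 ld  RAW r2
c2: i2/i3 bne/ld  dual
c3: i4 xor  WAW r0
c4: i5 or  RAW r0
c5: i6 beq  no-port BR/MUL
c6: i7 mul  tail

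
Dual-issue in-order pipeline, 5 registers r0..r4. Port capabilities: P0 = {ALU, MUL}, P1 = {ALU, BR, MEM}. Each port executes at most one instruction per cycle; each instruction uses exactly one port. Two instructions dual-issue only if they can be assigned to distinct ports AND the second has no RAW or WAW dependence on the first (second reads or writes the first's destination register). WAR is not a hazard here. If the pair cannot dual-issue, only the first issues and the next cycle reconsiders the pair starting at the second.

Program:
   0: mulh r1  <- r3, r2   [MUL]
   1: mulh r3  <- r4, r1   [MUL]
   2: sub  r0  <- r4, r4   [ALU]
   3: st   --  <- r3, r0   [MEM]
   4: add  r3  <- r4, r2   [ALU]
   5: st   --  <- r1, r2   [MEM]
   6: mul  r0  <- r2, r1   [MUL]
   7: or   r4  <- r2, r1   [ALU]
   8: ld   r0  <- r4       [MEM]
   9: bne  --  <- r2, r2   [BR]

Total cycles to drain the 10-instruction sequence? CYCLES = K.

  cy0 -> i0 (mulh.MUL) no-port MUL/MUL
  cy1 -> i1,i2 (mulh.MUL+sub.ALU) pair
  cy2 -> i3,i4 (st.MEM+add.ALU) pair
  cy3 -> i5,i6 (st.MEM+mul.MUL) pair
  cy4 -> i7 (or.ALU) RAW r4
  cy5 -> i8 (ld.MEM) no-port MEM/BR
  cy6 -> i9 (bne.BR) tail

CYCLES = 7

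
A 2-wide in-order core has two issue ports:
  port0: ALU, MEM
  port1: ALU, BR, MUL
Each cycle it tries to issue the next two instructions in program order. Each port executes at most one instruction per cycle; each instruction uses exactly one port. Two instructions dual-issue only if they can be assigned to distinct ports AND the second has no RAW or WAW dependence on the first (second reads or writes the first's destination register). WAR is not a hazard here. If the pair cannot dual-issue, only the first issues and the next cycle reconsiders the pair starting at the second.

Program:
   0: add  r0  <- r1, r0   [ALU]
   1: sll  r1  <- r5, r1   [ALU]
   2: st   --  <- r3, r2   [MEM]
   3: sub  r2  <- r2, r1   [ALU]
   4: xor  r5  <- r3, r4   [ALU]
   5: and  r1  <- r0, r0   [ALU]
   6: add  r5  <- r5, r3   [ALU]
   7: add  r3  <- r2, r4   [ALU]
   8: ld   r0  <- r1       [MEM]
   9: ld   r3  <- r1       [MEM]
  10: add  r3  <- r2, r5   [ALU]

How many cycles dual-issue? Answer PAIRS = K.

PAIRS = 4

c0: i0+i1 add.ALU/sll.ALU  2-wide
c1: i2+i3 st.MEM/sub.ALU  2-wide
c2: i4+i5 xor.ALU/and.ALU  2-wide
c3: i6+i7 add.ALU/add.ALU  2-wide
c4: i8 ld.MEM  no-port MEM/MEM
c5: i9 ld.MEM  WAW r3
c6: i10 add.ALU  tail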